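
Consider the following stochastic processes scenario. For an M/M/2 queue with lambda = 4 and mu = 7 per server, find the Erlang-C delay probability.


a = lambda/mu = 0.5714
rho = a/c = 0.2857
Erlang-C formula applied:
C(c,a) = 0.1270

0.1270


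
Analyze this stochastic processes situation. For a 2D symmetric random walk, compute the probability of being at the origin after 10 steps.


P = C(10,5)^2 / 4^10
= 252^2 / 1048576
= 63504 / 1048576
= 0.0606

0.0606


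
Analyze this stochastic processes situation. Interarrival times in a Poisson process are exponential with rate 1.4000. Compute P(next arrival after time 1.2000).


P(X > t) = exp(-lambda * t)
= exp(-1.4000 * 1.2000)
= exp(-1.6800) = 0.1864

0.1864


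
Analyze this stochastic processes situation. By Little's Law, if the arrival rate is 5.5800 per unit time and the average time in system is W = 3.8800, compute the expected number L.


Little's Law: L = lambda * W
= 5.5800 * 3.8800
= 21.6504

21.6504


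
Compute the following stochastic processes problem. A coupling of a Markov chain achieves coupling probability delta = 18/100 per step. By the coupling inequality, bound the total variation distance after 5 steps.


TV distance bound <= (1-delta)^n
= (1 - 0.1800)^5
= 0.8200^5
= 0.3707

0.3707


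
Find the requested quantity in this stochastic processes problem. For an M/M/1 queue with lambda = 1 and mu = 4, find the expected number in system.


rho = 1/4 = 0.2500
L = rho/(1-rho)
= 0.2500/0.7500
= 0.3333

0.3333


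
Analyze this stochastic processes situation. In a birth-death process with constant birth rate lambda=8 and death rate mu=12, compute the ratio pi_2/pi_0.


For birth-death process, pi_n/pi_0 = (lambda/mu)^n
= (8/12)^2
= 0.4444

0.4444


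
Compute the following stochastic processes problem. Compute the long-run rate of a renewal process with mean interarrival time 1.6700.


Long-run renewal rate = 1/E(X)
= 1/1.6700
= 0.5988

0.5988


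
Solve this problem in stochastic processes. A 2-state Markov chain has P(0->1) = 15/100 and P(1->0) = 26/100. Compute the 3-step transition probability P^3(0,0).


Computing P^3 by matrix multiplication.
P = [[0.8500, 0.1500], [0.2600, 0.7400]]
After raising P to the power 3:
P^3(0,0) = 0.7093

0.7093


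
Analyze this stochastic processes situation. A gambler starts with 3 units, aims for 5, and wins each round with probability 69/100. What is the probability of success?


Gambler's ruin formula:
r = q/p = 0.3100/0.6900 = 0.4493
P(win) = (1 - r^i)/(1 - r^N)
= (1 - 0.4493^3)/(1 - 0.4493^5)
= 0.9263

0.9263


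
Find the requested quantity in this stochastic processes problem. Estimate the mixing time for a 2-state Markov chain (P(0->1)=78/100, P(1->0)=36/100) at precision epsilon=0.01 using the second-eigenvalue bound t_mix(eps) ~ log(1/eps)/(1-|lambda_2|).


lambda_2 = |1 - p01 - p10| = |1 - 0.7800 - 0.3600| = 0.1400
t_mix ~ log(1/eps)/(1 - |lambda_2|)
= log(100)/(1 - 0.1400) = 4.6052/0.8600
= 5.3548

5.3548


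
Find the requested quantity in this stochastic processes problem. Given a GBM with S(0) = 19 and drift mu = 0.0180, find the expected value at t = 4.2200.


E[S(t)] = S(0) * exp(mu * t)
= 19 * exp(0.0180 * 4.2200)
= 19 * 1.0789
= 20.4995

20.4995


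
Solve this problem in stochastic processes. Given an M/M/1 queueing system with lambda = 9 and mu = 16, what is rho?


rho = lambda/mu
= 9/16
= 0.5625

0.5625


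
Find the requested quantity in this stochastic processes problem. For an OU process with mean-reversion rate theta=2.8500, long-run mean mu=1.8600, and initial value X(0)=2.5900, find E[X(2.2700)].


E[X(t)] = mu + (X(0) - mu)*exp(-theta*t)
= 1.8600 + (2.5900 - 1.8600)*exp(-2.8500*2.2700)
= 1.8600 + 0.7300 * 0.0016
= 1.8611

1.8611


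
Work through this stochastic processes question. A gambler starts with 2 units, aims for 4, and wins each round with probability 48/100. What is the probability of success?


Gambler's ruin formula:
r = q/p = 0.5200/0.4800 = 1.0833
P(win) = (1 - r^i)/(1 - r^N)
= (1 - 1.0833^2)/(1 - 1.0833^4)
= 0.4601

0.4601


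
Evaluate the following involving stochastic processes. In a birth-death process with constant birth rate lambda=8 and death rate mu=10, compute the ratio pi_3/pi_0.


For birth-death process, pi_n/pi_0 = (lambda/mu)^n
= (8/10)^3
= 0.5120

0.5120


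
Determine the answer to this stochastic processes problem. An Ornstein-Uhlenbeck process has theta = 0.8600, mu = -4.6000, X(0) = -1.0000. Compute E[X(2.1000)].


E[X(t)] = mu + (X(0) - mu)*exp(-theta*t)
= -4.6000 + (-1.0000 - -4.6000)*exp(-0.8600*2.1000)
= -4.6000 + 3.6000 * 0.1643
= -4.0085

-4.0085


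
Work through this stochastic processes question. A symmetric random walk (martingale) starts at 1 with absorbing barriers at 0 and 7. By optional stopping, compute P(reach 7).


By optional stopping theorem: E(M at tau) = M(0) = 1
P(hit 7)*7 + P(hit 0)*0 = 1
P(hit 7) = (1 - 0)/(7 - 0) = 1/7 = 0.1429

0.1429


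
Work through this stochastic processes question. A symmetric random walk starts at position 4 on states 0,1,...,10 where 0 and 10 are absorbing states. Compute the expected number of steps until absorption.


For symmetric RW on 0,...,N with absorbing barriers, E(i) = i*(N-i)
E(4) = 4 * 6 = 24

24


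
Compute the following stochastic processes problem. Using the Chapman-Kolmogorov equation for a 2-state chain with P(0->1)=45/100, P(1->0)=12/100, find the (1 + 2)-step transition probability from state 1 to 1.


P^3 = P^1 * P^2
Computing via matrix multiplication of the transition matrix.
Entry (1,1) of P^3 = 0.8062

0.8062


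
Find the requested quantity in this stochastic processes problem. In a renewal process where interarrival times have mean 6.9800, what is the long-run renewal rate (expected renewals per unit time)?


Long-run renewal rate = 1/E(X)
= 1/6.9800
= 0.1433

0.1433


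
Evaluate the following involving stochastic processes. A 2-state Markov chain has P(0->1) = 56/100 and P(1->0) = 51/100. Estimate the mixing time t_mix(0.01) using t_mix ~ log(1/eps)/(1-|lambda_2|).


lambda_2 = |1 - p01 - p10| = |1 - 0.5600 - 0.5100| = 0.0700
t_mix ~ log(1/eps)/(1 - |lambda_2|)
= log(100)/(1 - 0.0700) = 4.6052/0.9300
= 4.9518

4.9518


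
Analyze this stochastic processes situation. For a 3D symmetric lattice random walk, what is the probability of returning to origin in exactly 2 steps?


P(return in 2 steps) = P(reverse first step) = 1/(2d)
= 1/6
= 0.1667

0.1667


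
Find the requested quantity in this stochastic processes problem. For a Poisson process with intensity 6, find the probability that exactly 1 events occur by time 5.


P(N(t)=k) = (lambda*t)^k * exp(-lambda*t) / k!
lambda*t = 30
= 30^1 * exp(-30) / 1!
= 30 * 9.3576e-14 / 1
= 2.8073e-12

2.8073e-12


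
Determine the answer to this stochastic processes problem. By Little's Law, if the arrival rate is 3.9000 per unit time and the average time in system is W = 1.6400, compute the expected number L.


Little's Law: L = lambda * W
= 3.9000 * 1.6400
= 6.3960

6.3960


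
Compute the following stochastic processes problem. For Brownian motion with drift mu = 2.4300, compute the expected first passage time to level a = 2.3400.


Expected first passage time = a/mu
= 2.3400/2.4300
= 0.9630

0.9630


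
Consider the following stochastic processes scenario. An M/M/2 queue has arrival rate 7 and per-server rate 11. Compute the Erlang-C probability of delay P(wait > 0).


a = lambda/mu = 0.6364
rho = a/c = 0.3182
Erlang-C formula applied:
C(c,a) = 0.1536

0.1536


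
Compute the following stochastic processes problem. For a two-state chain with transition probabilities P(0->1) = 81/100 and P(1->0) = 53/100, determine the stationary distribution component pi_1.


Stationary distribution: pi_0 = p10/(p01+p10), pi_1 = p01/(p01+p10)
p01 = 0.8100, p10 = 0.5300
pi_1 = 0.6045

0.6045


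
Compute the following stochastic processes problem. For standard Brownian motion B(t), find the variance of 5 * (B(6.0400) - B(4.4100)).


Var(alpha*(B(t)-B(s))) = alpha^2 * (t-s)
= 5^2 * (6.0400 - 4.4100)
= 25 * 1.6300
= 40.7500

40.7500


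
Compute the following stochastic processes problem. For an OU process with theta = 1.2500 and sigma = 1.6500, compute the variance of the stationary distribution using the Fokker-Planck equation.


Stationary variance = sigma^2 / (2*theta)
= 1.6500^2 / (2*1.2500)
= 2.7225 / 2.5000
= 1.0890

1.0890


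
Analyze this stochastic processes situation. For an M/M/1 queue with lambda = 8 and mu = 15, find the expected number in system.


rho = 8/15 = 0.5333
L = rho/(1-rho)
= 0.5333/0.4667
= 1.1429

1.1429


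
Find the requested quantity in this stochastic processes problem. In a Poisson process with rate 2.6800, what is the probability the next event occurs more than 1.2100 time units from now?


P(X > t) = exp(-lambda * t)
= exp(-2.6800 * 1.2100)
= exp(-3.2428) = 0.0391

0.0391


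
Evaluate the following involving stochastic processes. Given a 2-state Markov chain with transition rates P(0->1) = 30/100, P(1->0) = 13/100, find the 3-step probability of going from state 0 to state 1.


Computing P^3 by matrix multiplication.
P = [[0.7000, 0.3000], [0.1300, 0.8700]]
After raising P to the power 3:
P^3(0,1) = 0.5685

0.5685


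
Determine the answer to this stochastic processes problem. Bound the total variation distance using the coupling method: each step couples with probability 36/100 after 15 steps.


TV distance bound <= (1-delta)^n
= (1 - 0.3600)^15
= 0.6400^15
= 0.0012

0.0012


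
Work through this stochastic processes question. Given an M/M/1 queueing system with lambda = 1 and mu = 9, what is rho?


rho = lambda/mu
= 1/9
= 0.1111

0.1111


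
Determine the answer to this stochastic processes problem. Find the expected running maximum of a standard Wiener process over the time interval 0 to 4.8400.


E(max B(s)) = sqrt(2t/pi)
= sqrt(2*4.8400/pi)
= sqrt(3.0812)
= 1.7553

1.7553


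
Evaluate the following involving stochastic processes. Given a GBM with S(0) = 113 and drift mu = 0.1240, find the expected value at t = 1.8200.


E[S(t)] = S(0) * exp(mu * t)
= 113 * exp(0.1240 * 1.8200)
= 113 * 1.2532
= 141.6087

141.6087


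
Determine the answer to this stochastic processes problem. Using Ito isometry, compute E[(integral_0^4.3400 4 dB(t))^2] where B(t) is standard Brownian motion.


By Ito isometry: E[(int f dB)^2] = int f^2 dt
= 4^2 * 4.3400
= 16 * 4.3400 = 69.4400

69.4400


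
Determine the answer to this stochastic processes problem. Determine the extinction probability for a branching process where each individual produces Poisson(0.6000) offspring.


Since mu = 0.6000 <= 1, extinction probability = 1.

1.0000


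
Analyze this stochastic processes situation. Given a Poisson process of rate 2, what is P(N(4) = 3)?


P(N(t)=k) = (lambda*t)^k * exp(-lambda*t) / k!
lambda*t = 8
= 8^3 * exp(-8) / 3!
= 512 * 3.3546e-04 / 6
= 0.0286

0.0286


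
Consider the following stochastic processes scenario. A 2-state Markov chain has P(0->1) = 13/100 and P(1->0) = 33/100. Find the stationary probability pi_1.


Stationary distribution: pi_0 = p10/(p01+p10), pi_1 = p01/(p01+p10)
p01 = 0.1300, p10 = 0.3300
pi_1 = 0.2826

0.2826


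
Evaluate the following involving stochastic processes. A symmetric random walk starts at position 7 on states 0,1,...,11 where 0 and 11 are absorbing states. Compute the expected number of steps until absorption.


For symmetric RW on 0,...,N with absorbing barriers, E(i) = i*(N-i)
E(7) = 7 * 4 = 28

28


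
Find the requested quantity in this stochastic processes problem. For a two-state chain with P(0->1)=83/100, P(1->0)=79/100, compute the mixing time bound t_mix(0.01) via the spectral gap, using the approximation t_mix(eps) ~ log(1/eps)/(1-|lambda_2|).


lambda_2 = |1 - p01 - p10| = |1 - 0.8300 - 0.7900| = 0.6200
t_mix ~ log(1/eps)/(1 - |lambda_2|)
= log(100)/(1 - 0.6200) = 4.6052/0.3800
= 12.1189

12.1189


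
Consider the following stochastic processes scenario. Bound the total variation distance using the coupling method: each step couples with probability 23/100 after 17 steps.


TV distance bound <= (1-delta)^n
= (1 - 0.2300)^17
= 0.7700^17
= 0.0118

0.0118


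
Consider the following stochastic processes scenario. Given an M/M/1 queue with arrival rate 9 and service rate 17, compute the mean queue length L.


rho = 9/17 = 0.5294
L = rho/(1-rho)
= 0.5294/0.4706
= 1.1250

1.1250


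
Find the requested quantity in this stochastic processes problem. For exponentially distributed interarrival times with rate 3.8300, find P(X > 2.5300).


P(X > t) = exp(-lambda * t)
= exp(-3.8300 * 2.5300)
= exp(-9.6899) = 6.1906e-05

6.1906e-05


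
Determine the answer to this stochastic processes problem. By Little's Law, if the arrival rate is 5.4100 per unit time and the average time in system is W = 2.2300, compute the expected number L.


Little's Law: L = lambda * W
= 5.4100 * 2.2300
= 12.0643

12.0643


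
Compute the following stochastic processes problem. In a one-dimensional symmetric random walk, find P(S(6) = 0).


P(S(6) = 0) = C(6,3) / 4^3
= 20 / 64
= 0.3125

0.3125


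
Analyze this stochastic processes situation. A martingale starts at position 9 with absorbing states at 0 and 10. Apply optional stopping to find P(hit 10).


By optional stopping theorem: E(M at tau) = M(0) = 9
P(hit 10)*10 + P(hit 0)*0 = 9
P(hit 10) = (9 - 0)/(10 - 0) = 9/10 = 0.9000

0.9000


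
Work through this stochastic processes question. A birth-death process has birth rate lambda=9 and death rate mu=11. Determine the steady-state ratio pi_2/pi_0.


For birth-death process, pi_n/pi_0 = (lambda/mu)^n
= (9/11)^2
= 0.6694

0.6694


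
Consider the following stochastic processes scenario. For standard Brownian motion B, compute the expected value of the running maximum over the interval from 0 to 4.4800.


E(max B(s)) = sqrt(2t/pi)
= sqrt(2*4.4800/pi)
= sqrt(2.8521)
= 1.6888

1.6888


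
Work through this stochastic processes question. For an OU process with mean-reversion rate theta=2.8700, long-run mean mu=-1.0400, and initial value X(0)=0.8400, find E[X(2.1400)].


E[X(t)] = mu + (X(0) - mu)*exp(-theta*t)
= -1.0400 + (0.8400 - -1.0400)*exp(-2.8700*2.1400)
= -1.0400 + 1.8800 * 0.0022
= -1.0360

-1.0360


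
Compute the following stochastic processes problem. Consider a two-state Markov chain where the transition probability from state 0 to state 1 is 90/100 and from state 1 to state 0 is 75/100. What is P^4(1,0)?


Computing P^4 by matrix multiplication.
P = [[0.1000, 0.9000], [0.7500, 0.2500]]
After raising P to the power 4:
P^4(1,0) = 0.3734

0.3734


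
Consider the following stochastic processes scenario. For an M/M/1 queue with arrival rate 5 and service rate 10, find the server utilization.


rho = lambda/mu
= 5/10
= 0.5000

0.5000


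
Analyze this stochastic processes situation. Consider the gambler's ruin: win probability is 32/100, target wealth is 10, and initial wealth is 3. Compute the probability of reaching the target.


Gambler's ruin formula:
r = q/p = 0.6800/0.3200 = 2.1250
P(win) = (1 - r^i)/(1 - r^N)
= (1 - 2.1250^3)/(1 - 2.1250^10)
= 0.0046

0.0046


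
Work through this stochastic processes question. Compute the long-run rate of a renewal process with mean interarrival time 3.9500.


Long-run renewal rate = 1/E(X)
= 1/3.9500
= 0.2532

0.2532


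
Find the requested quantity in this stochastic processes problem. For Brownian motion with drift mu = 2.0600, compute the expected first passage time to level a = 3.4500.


Expected first passage time = a/mu
= 3.4500/2.0600
= 1.6748

1.6748


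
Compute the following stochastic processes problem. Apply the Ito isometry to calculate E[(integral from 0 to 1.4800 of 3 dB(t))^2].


By Ito isometry: E[(int f dB)^2] = int f^2 dt
= 3^2 * 1.4800
= 9 * 1.4800 = 13.3200

13.3200


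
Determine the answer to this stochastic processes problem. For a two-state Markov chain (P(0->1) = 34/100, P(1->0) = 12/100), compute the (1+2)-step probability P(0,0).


P^3 = P^1 * P^2
Computing via matrix multiplication of the transition matrix.
Entry (0,0) of P^3 = 0.3773

0.3773


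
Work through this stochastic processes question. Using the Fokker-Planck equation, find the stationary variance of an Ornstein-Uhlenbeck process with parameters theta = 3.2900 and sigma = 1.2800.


Stationary variance = sigma^2 / (2*theta)
= 1.2800^2 / (2*3.2900)
= 1.6384 / 6.5800
= 0.2490

0.2490


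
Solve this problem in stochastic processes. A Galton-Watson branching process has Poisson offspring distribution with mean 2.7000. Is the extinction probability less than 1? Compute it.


Since mu = 2.7000 > 1, extinction prob q < 1.
Solve s = exp(mu*(s-1)) iteratively.
q = 0.0844

0.0844


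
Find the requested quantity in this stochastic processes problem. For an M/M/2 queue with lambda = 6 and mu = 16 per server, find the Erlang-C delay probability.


a = lambda/mu = 0.3750
rho = a/c = 0.1875
Erlang-C formula applied:
C(c,a) = 0.0592

0.0592


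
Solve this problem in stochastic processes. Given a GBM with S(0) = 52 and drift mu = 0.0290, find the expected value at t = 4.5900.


E[S(t)] = S(0) * exp(mu * t)
= 52 * exp(0.0290 * 4.5900)
= 52 * 1.1424
= 59.4035

59.4035


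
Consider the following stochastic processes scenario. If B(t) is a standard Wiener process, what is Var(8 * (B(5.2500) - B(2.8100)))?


Var(alpha*(B(t)-B(s))) = alpha^2 * (t-s)
= 8^2 * (5.2500 - 2.8100)
= 64 * 2.4400
= 156.1600

156.1600


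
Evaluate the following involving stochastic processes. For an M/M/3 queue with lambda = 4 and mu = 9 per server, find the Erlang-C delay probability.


a = lambda/mu = 0.4444
rho = a/c = 0.1481
Erlang-C formula applied:
C(c,a) = 0.0110

0.0110


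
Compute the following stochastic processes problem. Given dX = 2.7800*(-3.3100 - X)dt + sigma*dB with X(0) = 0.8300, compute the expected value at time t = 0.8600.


E[X(t)] = mu + (X(0) - mu)*exp(-theta*t)
= -3.3100 + (0.8300 - -3.3100)*exp(-2.7800*0.8600)
= -3.3100 + 4.1400 * 0.0916
= -2.9310

-2.9310


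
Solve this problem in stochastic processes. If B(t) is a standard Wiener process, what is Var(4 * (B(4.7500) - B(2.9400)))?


Var(alpha*(B(t)-B(s))) = alpha^2 * (t-s)
= 4^2 * (4.7500 - 2.9400)
= 16 * 1.8100
= 28.9600

28.9600


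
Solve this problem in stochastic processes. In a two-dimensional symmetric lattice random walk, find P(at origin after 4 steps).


P = C(4,2)^2 / 4^4
= 6^2 / 256
= 36 / 256
= 0.1406

0.1406


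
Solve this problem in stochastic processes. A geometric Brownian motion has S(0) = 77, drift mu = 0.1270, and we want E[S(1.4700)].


E[S(t)] = S(0) * exp(mu * t)
= 77 * exp(0.1270 * 1.4700)
= 77 * 1.2053
= 92.8045

92.8045


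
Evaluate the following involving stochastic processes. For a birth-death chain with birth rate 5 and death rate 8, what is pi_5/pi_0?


For birth-death process, pi_n/pi_0 = (lambda/mu)^n
= (5/8)^5
= 0.0954

0.0954


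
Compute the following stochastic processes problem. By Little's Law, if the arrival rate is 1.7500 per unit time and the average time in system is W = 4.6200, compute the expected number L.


Little's Law: L = lambda * W
= 1.7500 * 4.6200
= 8.0850

8.0850


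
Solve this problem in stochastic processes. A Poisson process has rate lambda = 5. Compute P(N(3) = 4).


P(N(t)=k) = (lambda*t)^k * exp(-lambda*t) / k!
lambda*t = 15
= 15^4 * exp(-15) / 4!
= 50625 * 3.0590e-07 / 24
= 6.4526e-04

6.4526e-04


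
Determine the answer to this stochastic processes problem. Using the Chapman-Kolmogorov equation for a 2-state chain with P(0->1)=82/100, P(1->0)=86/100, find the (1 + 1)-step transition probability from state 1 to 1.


P^2 = P^1 * P^1
Computing via matrix multiplication of the transition matrix.
Entry (1,1) of P^2 = 0.7248

0.7248


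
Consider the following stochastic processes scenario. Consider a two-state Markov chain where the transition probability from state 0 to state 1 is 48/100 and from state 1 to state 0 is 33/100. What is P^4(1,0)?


Computing P^4 by matrix multiplication.
P = [[0.5200, 0.4800], [0.3300, 0.6700]]
After raising P to the power 4:
P^4(1,0) = 0.4069

0.4069


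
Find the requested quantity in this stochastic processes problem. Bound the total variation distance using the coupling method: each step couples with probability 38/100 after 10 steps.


TV distance bound <= (1-delta)^n
= (1 - 0.3800)^10
= 0.6200^10
= 0.0084

0.0084


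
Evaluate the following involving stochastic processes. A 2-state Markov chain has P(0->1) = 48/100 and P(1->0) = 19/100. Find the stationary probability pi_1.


Stationary distribution: pi_0 = p10/(p01+p10), pi_1 = p01/(p01+p10)
p01 = 0.4800, p10 = 0.1900
pi_1 = 0.7164

0.7164


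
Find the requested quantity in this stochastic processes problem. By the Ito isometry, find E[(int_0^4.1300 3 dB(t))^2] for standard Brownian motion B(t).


By Ito isometry: E[(int f dB)^2] = int f^2 dt
= 3^2 * 4.1300
= 9 * 4.1300 = 37.1700

37.1700


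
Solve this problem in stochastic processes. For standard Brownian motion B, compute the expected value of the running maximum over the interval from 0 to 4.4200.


E(max B(s)) = sqrt(2t/pi)
= sqrt(2*4.4200/pi)
= sqrt(2.8139)
= 1.6775

1.6775


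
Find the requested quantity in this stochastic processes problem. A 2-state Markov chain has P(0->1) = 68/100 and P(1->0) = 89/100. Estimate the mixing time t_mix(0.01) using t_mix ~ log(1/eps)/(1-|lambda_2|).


lambda_2 = |1 - p01 - p10| = |1 - 0.6800 - 0.8900| = 0.5700
t_mix ~ log(1/eps)/(1 - |lambda_2|)
= log(100)/(1 - 0.5700) = 4.6052/0.4300
= 10.7097

10.7097


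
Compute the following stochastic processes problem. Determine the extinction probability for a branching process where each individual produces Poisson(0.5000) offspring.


Since mu = 0.5000 <= 1, extinction probability = 1.

1.0000


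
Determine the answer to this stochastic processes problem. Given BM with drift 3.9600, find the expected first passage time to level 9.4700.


Expected first passage time = a/mu
= 9.4700/3.9600
= 2.3914

2.3914


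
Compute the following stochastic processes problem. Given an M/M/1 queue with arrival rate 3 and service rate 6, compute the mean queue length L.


rho = 3/6 = 0.5000
L = rho/(1-rho)
= 0.5000/0.5000
= 1.0000

1.0000


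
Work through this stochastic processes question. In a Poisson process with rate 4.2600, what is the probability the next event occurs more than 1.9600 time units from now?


P(X > t) = exp(-lambda * t)
= exp(-4.2600 * 1.9600)
= exp(-8.3496) = 2.3649e-04

2.3649e-04


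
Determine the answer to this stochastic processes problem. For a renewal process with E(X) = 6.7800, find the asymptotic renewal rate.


Long-run renewal rate = 1/E(X)
= 1/6.7800
= 0.1475

0.1475


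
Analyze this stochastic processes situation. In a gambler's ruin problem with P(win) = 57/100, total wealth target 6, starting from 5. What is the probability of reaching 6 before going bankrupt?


Gambler's ruin formula:
r = q/p = 0.4300/0.5700 = 0.7544
P(win) = (1 - r^i)/(1 - r^N)
= (1 - 0.7544^5)/(1 - 0.7544^6)
= 0.9264

0.9264


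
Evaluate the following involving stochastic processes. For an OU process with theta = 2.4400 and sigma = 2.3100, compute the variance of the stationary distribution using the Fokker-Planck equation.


Stationary variance = sigma^2 / (2*theta)
= 2.3100^2 / (2*2.4400)
= 5.3361 / 4.8800
= 1.0935

1.0935


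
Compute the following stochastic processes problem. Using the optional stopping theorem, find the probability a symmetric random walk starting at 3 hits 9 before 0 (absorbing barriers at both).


By optional stopping theorem: E(M at tau) = M(0) = 3
P(hit 9)*9 + P(hit 0)*0 = 3
P(hit 9) = (3 - 0)/(9 - 0) = 1/3 = 0.3333

0.3333


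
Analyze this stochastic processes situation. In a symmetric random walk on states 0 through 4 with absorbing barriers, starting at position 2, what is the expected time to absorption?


For symmetric RW on 0,...,N with absorbing barriers, E(i) = i*(N-i)
E(2) = 2 * 2 = 4

4


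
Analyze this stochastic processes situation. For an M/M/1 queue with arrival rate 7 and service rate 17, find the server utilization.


rho = lambda/mu
= 7/17
= 0.4118

0.4118


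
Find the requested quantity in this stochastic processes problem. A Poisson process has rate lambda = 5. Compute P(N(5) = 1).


P(N(t)=k) = (lambda*t)^k * exp(-lambda*t) / k!
lambda*t = 25
= 25^1 * exp(-25) / 1!
= 25 * 1.3888e-11 / 1
= 3.4720e-10

3.4720e-10


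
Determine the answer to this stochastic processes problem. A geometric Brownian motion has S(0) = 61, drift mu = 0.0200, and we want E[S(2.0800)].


E[S(t)] = S(0) * exp(mu * t)
= 61 * exp(0.0200 * 2.0800)
= 61 * 1.0425
= 63.5911

63.5911


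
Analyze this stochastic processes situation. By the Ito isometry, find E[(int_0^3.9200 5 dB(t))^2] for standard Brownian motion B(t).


By Ito isometry: E[(int f dB)^2] = int f^2 dt
= 5^2 * 3.9200
= 25 * 3.9200 = 98.0000

98.0000


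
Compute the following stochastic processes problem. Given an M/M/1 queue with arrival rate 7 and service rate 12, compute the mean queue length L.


rho = 7/12 = 0.5833
L = rho/(1-rho)
= 0.5833/0.4167
= 1.4000

1.4000


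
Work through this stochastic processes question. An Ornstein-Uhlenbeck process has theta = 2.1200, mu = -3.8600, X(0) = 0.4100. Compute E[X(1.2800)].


E[X(t)] = mu + (X(0) - mu)*exp(-theta*t)
= -3.8600 + (0.4100 - -3.8600)*exp(-2.1200*1.2800)
= -3.8600 + 4.2700 * 0.0663
= -3.5769

-3.5769


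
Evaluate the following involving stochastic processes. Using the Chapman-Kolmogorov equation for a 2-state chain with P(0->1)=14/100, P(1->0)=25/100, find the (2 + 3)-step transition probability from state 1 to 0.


P^5 = P^2 * P^3
Computing via matrix multiplication of the transition matrix.
Entry (1,0) of P^5 = 0.5869

0.5869


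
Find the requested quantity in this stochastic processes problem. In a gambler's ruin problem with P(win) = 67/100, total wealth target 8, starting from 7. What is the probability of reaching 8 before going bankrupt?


Gambler's ruin formula:
r = q/p = 0.3300/0.6700 = 0.4925
P(win) = (1 - r^i)/(1 - r^N)
= (1 - 0.4925^7)/(1 - 0.4925^8)
= 0.9964

0.9964


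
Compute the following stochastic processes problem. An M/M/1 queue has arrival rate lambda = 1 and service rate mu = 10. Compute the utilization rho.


rho = lambda/mu
= 1/10
= 0.1000

0.1000


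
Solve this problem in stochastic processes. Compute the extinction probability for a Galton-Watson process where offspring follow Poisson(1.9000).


Since mu = 1.9000 > 1, extinction prob q < 1.
Solve s = exp(mu*(s-1)) iteratively.
q = 0.2328

0.2328


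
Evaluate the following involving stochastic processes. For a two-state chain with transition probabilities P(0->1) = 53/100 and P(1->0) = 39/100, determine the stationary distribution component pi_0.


Stationary distribution: pi_0 = p10/(p01+p10), pi_1 = p01/(p01+p10)
p01 = 0.5300, p10 = 0.3900
pi_0 = 0.4239

0.4239


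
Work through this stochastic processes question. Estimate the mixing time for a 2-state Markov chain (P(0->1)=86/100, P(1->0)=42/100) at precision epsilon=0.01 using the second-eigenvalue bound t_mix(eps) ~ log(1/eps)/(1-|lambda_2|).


lambda_2 = |1 - p01 - p10| = |1 - 0.8600 - 0.4200| = 0.2800
t_mix ~ log(1/eps)/(1 - |lambda_2|)
= log(100)/(1 - 0.2800) = 4.6052/0.7200
= 6.3961

6.3961


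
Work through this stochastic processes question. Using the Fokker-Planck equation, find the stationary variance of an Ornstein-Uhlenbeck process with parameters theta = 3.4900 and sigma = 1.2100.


Stationary variance = sigma^2 / (2*theta)
= 1.2100^2 / (2*3.4900)
= 1.4641 / 6.9800
= 0.2098

0.2098


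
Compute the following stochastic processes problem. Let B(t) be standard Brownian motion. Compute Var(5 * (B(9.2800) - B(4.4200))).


Var(alpha*(B(t)-B(s))) = alpha^2 * (t-s)
= 5^2 * (9.2800 - 4.4200)
= 25 * 4.8600
= 121.5000

121.5000


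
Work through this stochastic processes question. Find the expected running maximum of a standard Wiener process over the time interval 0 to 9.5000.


E(max B(s)) = sqrt(2t/pi)
= sqrt(2*9.5000/pi)
= sqrt(6.0479)
= 2.4592

2.4592


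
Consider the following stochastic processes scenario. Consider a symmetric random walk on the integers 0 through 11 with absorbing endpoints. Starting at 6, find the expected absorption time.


For symmetric RW on 0,...,N with absorbing barriers, E(i) = i*(N-i)
E(6) = 6 * 5 = 30

30


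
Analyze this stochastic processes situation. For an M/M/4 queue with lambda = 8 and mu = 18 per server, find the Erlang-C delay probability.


a = lambda/mu = 0.4444
rho = a/c = 0.1111
Erlang-C formula applied:
C(c,a) = 0.0012

0.0012


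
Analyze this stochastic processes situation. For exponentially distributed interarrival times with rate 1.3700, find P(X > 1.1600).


P(X > t) = exp(-lambda * t)
= exp(-1.3700 * 1.1600)
= exp(-1.5892) = 0.2041

0.2041


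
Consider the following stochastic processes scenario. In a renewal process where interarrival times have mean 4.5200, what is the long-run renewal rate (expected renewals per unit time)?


Long-run renewal rate = 1/E(X)
= 1/4.5200
= 0.2212

0.2212


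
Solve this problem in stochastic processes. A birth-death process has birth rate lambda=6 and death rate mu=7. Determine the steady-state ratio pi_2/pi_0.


For birth-death process, pi_n/pi_0 = (lambda/mu)^n
= (6/7)^2
= 0.7347

0.7347


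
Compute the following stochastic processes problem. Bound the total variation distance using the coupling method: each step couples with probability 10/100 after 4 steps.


TV distance bound <= (1-delta)^n
= (1 - 0.1000)^4
= 0.9000^4
= 0.6561

0.6561


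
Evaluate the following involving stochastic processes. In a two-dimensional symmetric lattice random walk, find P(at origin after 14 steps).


P = C(14,7)^2 / 4^14
= 3432^2 / 268435456
= 11778624 / 268435456
= 0.0439

0.0439


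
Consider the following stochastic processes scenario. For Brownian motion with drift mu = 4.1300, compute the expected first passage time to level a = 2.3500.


Expected first passage time = a/mu
= 2.3500/4.1300
= 0.5690

0.5690


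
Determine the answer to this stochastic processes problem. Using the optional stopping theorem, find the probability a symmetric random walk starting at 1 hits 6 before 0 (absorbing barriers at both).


By optional stopping theorem: E(M at tau) = M(0) = 1
P(hit 6)*6 + P(hit 0)*0 = 1
P(hit 6) = (1 - 0)/(6 - 0) = 1/6 = 0.1667

0.1667


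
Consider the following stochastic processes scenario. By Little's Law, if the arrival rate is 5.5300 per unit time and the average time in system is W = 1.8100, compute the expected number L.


Little's Law: L = lambda * W
= 5.5300 * 1.8100
= 10.0093

10.0093


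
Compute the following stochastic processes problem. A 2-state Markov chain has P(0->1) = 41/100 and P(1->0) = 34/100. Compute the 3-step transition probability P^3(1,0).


Computing P^3 by matrix multiplication.
P = [[0.5900, 0.4100], [0.3400, 0.6600]]
After raising P to the power 3:
P^3(1,0) = 0.4463

0.4463


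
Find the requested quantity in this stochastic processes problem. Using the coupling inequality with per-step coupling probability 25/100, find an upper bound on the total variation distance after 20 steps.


TV distance bound <= (1-delta)^n
= (1 - 0.2500)^20
= 0.7500^20
= 0.0032

0.0032


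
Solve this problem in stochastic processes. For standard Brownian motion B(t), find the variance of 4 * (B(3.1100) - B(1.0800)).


Var(alpha*(B(t)-B(s))) = alpha^2 * (t-s)
= 4^2 * (3.1100 - 1.0800)
= 16 * 2.0300
= 32.4800

32.4800


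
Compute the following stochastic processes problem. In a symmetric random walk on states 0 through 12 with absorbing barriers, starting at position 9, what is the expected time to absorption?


For symmetric RW on 0,...,N with absorbing barriers, E(i) = i*(N-i)
E(9) = 9 * 3 = 27

27


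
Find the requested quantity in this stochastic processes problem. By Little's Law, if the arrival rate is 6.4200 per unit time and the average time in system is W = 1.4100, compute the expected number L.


Little's Law: L = lambda * W
= 6.4200 * 1.4100
= 9.0522

9.0522


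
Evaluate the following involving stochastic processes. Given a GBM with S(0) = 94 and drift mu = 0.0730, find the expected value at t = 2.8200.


E[S(t)] = S(0) * exp(mu * t)
= 94 * exp(0.0730 * 2.8200)
= 94 * 1.2286
= 115.4866

115.4866


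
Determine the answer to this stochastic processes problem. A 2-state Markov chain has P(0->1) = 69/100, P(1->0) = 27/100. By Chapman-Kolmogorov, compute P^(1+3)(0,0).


P^4 = P^1 * P^3
Computing via matrix multiplication of the transition matrix.
Entry (0,0) of P^4 = 0.2813

0.2813


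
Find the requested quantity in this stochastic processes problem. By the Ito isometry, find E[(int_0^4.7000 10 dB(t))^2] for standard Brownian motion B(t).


By Ito isometry: E[(int f dB)^2] = int f^2 dt
= 10^2 * 4.7000
= 100 * 4.7000 = 470.0000

470.0000


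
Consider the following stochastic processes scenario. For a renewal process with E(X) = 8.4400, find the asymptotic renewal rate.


Long-run renewal rate = 1/E(X)
= 1/8.4400
= 0.1185

0.1185


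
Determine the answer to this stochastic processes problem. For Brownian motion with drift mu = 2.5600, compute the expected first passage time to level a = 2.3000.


Expected first passage time = a/mu
= 2.3000/2.5600
= 0.8984

0.8984


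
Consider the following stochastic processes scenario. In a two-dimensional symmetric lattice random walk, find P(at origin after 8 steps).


P = C(8,4)^2 / 4^8
= 70^2 / 65536
= 4900 / 65536
= 0.0748

0.0748


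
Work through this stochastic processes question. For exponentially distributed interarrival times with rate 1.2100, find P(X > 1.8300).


P(X > t) = exp(-lambda * t)
= exp(-1.2100 * 1.8300)
= exp(-2.2143) = 0.1092

0.1092


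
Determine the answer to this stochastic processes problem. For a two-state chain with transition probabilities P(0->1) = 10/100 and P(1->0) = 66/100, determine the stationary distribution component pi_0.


Stationary distribution: pi_0 = p10/(p01+p10), pi_1 = p01/(p01+p10)
p01 = 0.1000, p10 = 0.6600
pi_0 = 0.8684

0.8684


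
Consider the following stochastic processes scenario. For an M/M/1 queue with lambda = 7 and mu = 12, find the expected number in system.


rho = 7/12 = 0.5833
L = rho/(1-rho)
= 0.5833/0.4167
= 1.4000

1.4000


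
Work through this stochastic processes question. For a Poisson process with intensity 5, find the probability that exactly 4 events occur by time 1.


P(N(t)=k) = (lambda*t)^k * exp(-lambda*t) / k!
lambda*t = 5
= 5^4 * exp(-5) / 4!
= 625 * 0.0067 / 24
= 0.1755

0.1755


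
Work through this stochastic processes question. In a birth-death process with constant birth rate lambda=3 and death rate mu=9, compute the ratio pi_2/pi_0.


For birth-death process, pi_n/pi_0 = (lambda/mu)^n
= (3/9)^2
= 0.1111

0.1111


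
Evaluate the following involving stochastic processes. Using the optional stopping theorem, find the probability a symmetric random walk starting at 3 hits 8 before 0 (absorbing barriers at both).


By optional stopping theorem: E(M at tau) = M(0) = 3
P(hit 8)*8 + P(hit 0)*0 = 3
P(hit 8) = (3 - 0)/(8 - 0) = 3/8 = 0.3750

0.3750


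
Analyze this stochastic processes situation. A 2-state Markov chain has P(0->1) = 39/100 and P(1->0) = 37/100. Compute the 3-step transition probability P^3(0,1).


Computing P^3 by matrix multiplication.
P = [[0.6100, 0.3900], [0.3700, 0.6300]]
After raising P to the power 3:
P^3(0,1) = 0.5061

0.5061


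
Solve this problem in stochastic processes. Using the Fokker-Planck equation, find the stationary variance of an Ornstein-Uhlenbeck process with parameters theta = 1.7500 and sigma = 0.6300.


Stationary variance = sigma^2 / (2*theta)
= 0.6300^2 / (2*1.7500)
= 0.3969 / 3.5000
= 0.1134

0.1134


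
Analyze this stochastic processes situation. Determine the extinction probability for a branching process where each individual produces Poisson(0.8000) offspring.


Since mu = 0.8000 <= 1, extinction probability = 1.

1.0000


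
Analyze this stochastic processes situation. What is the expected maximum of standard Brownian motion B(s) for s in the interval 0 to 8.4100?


E(max B(s)) = sqrt(2t/pi)
= sqrt(2*8.4100/pi)
= sqrt(5.3540)
= 2.3139

2.3139


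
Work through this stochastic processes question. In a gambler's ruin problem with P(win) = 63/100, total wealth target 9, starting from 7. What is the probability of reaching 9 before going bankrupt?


Gambler's ruin formula:
r = q/p = 0.3700/0.6300 = 0.5873
P(win) = (1 - r^i)/(1 - r^N)
= (1 - 0.5873^7)/(1 - 0.5873^9)
= 0.9841

0.9841


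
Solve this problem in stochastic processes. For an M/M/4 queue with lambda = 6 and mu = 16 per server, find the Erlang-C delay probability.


a = lambda/mu = 0.3750
rho = a/c = 0.0938
Erlang-C formula applied:
C(c,a) = 6.2488e-04

6.2488e-04


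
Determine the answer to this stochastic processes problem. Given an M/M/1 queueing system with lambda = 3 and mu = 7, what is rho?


rho = lambda/mu
= 3/7
= 0.4286

0.4286


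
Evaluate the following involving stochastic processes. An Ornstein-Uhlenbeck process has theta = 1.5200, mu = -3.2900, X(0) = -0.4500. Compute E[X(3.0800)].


E[X(t)] = mu + (X(0) - mu)*exp(-theta*t)
= -3.2900 + (-0.4500 - -3.2900)*exp(-1.5200*3.0800)
= -3.2900 + 2.8400 * 0.0093
= -3.2637

-3.2637


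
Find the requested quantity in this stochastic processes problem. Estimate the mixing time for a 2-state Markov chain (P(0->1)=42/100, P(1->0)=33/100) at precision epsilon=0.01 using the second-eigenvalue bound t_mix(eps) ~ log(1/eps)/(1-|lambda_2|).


lambda_2 = |1 - p01 - p10| = |1 - 0.4200 - 0.3300| = 0.2500
t_mix ~ log(1/eps)/(1 - |lambda_2|)
= log(100)/(1 - 0.2500) = 4.6052/0.7500
= 6.1402

6.1402


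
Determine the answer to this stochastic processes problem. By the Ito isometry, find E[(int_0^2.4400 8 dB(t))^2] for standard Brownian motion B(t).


By Ito isometry: E[(int f dB)^2] = int f^2 dt
= 8^2 * 2.4400
= 64 * 2.4400 = 156.1600

156.1600


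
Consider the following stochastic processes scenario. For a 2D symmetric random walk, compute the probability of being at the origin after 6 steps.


P = C(6,3)^2 / 4^6
= 20^2 / 4096
= 400 / 4096
= 0.0977

0.0977


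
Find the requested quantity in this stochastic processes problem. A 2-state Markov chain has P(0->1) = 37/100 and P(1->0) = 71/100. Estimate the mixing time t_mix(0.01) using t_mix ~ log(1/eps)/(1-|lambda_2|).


lambda_2 = |1 - p01 - p10| = |1 - 0.3700 - 0.7100| = 0.0800
t_mix ~ log(1/eps)/(1 - |lambda_2|)
= log(100)/(1 - 0.0800) = 4.6052/0.9200
= 5.0056

5.0056


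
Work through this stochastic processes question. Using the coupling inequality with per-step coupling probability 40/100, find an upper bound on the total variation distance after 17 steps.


TV distance bound <= (1-delta)^n
= (1 - 0.4000)^17
= 0.6000^17
= 1.6927e-04

1.6927e-04


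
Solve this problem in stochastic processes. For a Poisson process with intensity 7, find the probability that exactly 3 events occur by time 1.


P(N(t)=k) = (lambda*t)^k * exp(-lambda*t) / k!
lambda*t = 7
= 7^3 * exp(-7) / 3!
= 343 * 9.1188e-04 / 6
= 0.0521

0.0521


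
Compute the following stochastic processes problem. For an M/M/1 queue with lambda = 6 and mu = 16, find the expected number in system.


rho = 6/16 = 0.3750
L = rho/(1-rho)
= 0.3750/0.6250
= 0.6000

0.6000
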